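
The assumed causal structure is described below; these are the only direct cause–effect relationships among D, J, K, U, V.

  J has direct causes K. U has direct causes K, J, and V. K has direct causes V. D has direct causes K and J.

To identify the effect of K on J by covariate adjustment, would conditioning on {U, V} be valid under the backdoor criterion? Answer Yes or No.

Backdoor paths from K to J (paths whose first edge points into K):
  P1: K <- V -> U <- J
Condition 1 (no descendant of K in the set): FAILS — U is a descendant of K.
Condition 2 (every backdoor path blocked by {U, V}):
  P1: blocked at fork node V ∈ conditioning set.
{U, V} does not satisfy the backdoor criterion.

No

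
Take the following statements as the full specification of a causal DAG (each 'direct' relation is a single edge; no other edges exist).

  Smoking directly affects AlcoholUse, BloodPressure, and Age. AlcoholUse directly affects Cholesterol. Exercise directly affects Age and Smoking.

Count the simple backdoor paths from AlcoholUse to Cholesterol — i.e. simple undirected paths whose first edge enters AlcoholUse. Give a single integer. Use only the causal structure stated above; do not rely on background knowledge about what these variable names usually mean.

0

A backdoor path from AlcoholUse to Cholesterol is any simple undirected path whose first edge points into AlcoholUse (i.e. leaves AlcoholUse via a parent).
Parents of AlcoholUse: {Smoking}.
No simple path from any parent of AlcoholUse reaches Cholesterol without revisiting AlcoholUse, so there are no backdoor paths.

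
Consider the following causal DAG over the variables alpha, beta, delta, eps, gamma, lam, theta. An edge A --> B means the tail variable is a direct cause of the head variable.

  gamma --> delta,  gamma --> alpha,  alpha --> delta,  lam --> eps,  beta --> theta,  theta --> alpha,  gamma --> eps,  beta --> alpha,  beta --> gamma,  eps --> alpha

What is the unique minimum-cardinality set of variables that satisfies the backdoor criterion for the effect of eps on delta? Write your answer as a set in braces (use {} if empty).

Variables eligible for adjustment (non-descendants of eps, excluding eps and delta): {beta, gamma, lam, theta}.
Backdoor paths from eps to delta:
  P1: eps <- gamma <- beta -> theta -> alpha -> delta
  P2: eps <- gamma <- beta -> alpha -> delta
  P3: eps <- gamma -> alpha -> delta
  P4: eps <- gamma -> delta
The empty set is not sufficient: P1 (eps <- gamma <- beta -> theta -> alpha -> delta) has no collider blocking it and no conditioned non-collider, so it is open.
Try {gamma}:
  P1: blocked at chain node gamma ∈ conditioning set.
  P2: blocked at chain node gamma ∈ conditioning set.
  P3: blocked at fork node gamma ∈ conditioning set.
  P4: blocked at fork node gamma ∈ conditioning set.
{gamma} contains no descendant of eps and blocks every backdoor path.
No other singleton works — e.g. {beta} leaves P3 open — so {gamma} is the unique smallest valid adjustment set.

{gamma}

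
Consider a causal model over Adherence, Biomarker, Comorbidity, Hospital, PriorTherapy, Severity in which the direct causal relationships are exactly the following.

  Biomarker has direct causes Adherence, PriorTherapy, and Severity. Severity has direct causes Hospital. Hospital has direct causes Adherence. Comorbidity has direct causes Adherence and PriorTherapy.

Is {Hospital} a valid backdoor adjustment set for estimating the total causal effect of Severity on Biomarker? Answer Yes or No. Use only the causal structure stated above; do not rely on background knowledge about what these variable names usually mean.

Backdoor paths from Severity to Biomarker (paths whose first edge points into Severity):
  P1: Severity <- Hospital <- Adherence -> Comorbidity <- PriorTherapy -> Biomarker
  P2: Severity <- Hospital <- Adherence -> Biomarker
Condition 1 (no descendant of Severity in the set): holds — descendants of Severity are {Biomarker}; none are in {Hospital}.
Condition 2 (every backdoor path blocked by {Hospital}):
  P1: blocked at chain node Hospital ∈ conditioning set.
  P2: blocked at chain node Hospital ∈ conditioning set.
{Hospital} satisfies the backdoor criterion.

Yes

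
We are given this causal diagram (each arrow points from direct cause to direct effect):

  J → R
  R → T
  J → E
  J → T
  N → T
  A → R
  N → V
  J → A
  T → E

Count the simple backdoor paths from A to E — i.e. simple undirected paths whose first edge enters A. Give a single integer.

A backdoor path from A to E is any simple undirected path whose first edge points into A (i.e. leaves A via a parent).
Parents of A: {J}.
Enumerating:
  P1: A <- J -> R -> T -> E
  P2: A <- J -> T -> E
  P3: A <- J -> E
That exhausts the simple backdoor paths. Count: 3.

3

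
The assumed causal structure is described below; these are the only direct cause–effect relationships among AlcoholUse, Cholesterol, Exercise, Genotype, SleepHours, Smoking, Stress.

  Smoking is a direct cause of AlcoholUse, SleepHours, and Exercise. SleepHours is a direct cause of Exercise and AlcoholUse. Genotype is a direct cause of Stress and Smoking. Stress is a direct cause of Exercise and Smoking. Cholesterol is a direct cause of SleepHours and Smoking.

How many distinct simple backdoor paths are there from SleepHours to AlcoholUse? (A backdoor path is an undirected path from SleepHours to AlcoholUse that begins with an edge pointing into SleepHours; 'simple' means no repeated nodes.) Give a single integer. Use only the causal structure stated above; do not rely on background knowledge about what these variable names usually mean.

A backdoor path from SleepHours to AlcoholUse is any simple undirected path whose first edge points into SleepHours (i.e. leaves SleepHours via a parent).
Parents of SleepHours: {Cholesterol, Smoking}.
Enumerating:
  P1: SleepHours <- Cholesterol -> Smoking -> AlcoholUse
  P2: SleepHours <- Smoking -> AlcoholUse
That exhausts the simple backdoor paths. Count: 2.

2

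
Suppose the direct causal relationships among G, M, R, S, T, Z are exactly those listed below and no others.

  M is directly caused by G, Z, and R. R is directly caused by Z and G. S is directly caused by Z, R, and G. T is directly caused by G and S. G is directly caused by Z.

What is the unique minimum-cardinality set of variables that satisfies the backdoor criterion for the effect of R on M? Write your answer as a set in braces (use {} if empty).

{G, Z}

Variables eligible for adjustment (non-descendants of R, excluding R and M): {G, Z}.
Backdoor paths from R to M:
  P1: R <- Z -> G -> M
  P2: R <- Z -> S <- G -> M
  P3: R <- Z -> S -> T <- G -> M
  P4: R <- Z -> M
  P5: R <- G <- Z -> M
  P6: R <- G -> S <- Z -> M
  P7: R <- G -> M
  P8: R <- G -> T <- S <- Z -> M
The empty set is not sufficient: P1 (R <- Z -> G -> M) has no collider blocking it and no conditioned non-collider, so it is open.
Try {G, Z}:
  P1: blocked at fork node Z ∈ conditioning set.
  P2: blocked at fork node Z ∈ conditioning set.
  P3: blocked at fork node Z ∈ conditioning set.
  P4: blocked at fork node Z ∈ conditioning set.
  P5: blocked at chain node G ∈ conditioning set.
  P6: blocked at fork node G ∈ conditioning set.
  P7: blocked at fork node G ∈ conditioning set.
  P8: blocked at fork node G ∈ conditioning set.
{G, Z} contains no descendant of R and blocks every backdoor path.
Every element of {G, Z} is needed (dropping G leaves P7 open; dropping Z leaves P4 open), so no proper subset is valid.
Among all size-2 subsets of the eligible variables, only {G, Z} blocks every backdoor path, so it is the unique smallest valid adjustment set.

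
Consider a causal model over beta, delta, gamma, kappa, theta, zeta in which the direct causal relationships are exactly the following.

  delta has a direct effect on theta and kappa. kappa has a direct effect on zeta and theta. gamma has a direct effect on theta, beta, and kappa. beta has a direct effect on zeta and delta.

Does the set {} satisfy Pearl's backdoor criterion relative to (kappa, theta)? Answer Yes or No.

Backdoor paths from kappa to theta (paths whose first edge points into kappa):
  P1: kappa <- gamma -> beta -> delta -> theta
  P2: kappa <- gamma -> theta
  P3: kappa <- delta <- beta <- gamma -> theta
  P4: kappa <- delta -> theta
Condition 1 (no descendant of kappa in the set): holds — descendants of kappa are {theta, zeta}; none are in {}.
Condition 2 (every backdoor path blocked by {}):
  P1: open — no interior node is in the conditioning set.
  P2: open — no interior node is in the conditioning set.
  P3: open — no interior node is in the conditioning set.
  P4: open — no interior node is in the conditioning set.
{} does not satisfy the backdoor criterion.

No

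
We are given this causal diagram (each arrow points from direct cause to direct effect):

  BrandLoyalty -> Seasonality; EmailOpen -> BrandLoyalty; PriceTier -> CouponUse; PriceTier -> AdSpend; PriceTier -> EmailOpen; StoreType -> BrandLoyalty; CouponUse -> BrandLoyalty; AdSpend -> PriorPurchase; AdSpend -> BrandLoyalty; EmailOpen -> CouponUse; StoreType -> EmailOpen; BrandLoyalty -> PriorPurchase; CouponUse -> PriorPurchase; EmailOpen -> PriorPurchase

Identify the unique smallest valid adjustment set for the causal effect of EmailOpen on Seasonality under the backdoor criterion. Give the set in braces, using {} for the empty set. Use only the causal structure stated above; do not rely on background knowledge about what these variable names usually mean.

{PriceTier, StoreType}

Variables eligible for adjustment (non-descendants of EmailOpen, excluding EmailOpen and Seasonality): {AdSpend, PriceTier, StoreType}.
Backdoor paths from EmailOpen to Seasonality:
  P1: EmailOpen <- StoreType -> BrandLoyalty -> Seasonality
  P2: EmailOpen <- PriceTier -> AdSpend -> BrandLoyalty -> Seasonality
  P3: EmailOpen <- PriceTier -> AdSpend -> PriorPurchase <- CouponUse -> BrandLoyalty -> Seasonality
  P4: EmailOpen <- PriceTier -> AdSpend -> PriorPurchase <- BrandLoyalty -> Seasonality
  P5: EmailOpen <- PriceTier -> CouponUse -> BrandLoyalty -> Seasonality
  P6: EmailOpen <- PriceTier -> CouponUse -> PriorPurchase <- AdSpend -> BrandLoyalty -> Seasonality
  P7: EmailOpen <- PriceTier -> CouponUse -> PriorPurchase <- BrandLoyalty -> Seasonality
The empty set is not sufficient: P1 (EmailOpen <- StoreType -> BrandLoyalty -> Seasonality) has no collider blocking it and no conditioned non-collider, so it is open.
Try {PriceTier, StoreType}:
  P1: blocked at fork node StoreType ∈ conditioning set.
  P2: blocked at fork node PriceTier ∈ conditioning set.
  P3: blocked at fork node PriceTier ∈ conditioning set.
  P4: blocked at fork node PriceTier ∈ conditioning set.
  P5: blocked at fork node PriceTier ∈ conditioning set.
  P6: blocked at fork node PriceTier ∈ conditioning set.
  P7: blocked at fork node PriceTier ∈ conditioning set.
{PriceTier, StoreType} contains no descendant of EmailOpen and blocks every backdoor path.
Every element of {PriceTier, StoreType} is needed (dropping PriceTier leaves P2 open; dropping StoreType leaves P1 open), so no proper subset is valid.
Among all size-2 subsets of the eligible variables, only {PriceTier, StoreType} blocks every backdoor path, so it is the unique smallest valid adjustment set.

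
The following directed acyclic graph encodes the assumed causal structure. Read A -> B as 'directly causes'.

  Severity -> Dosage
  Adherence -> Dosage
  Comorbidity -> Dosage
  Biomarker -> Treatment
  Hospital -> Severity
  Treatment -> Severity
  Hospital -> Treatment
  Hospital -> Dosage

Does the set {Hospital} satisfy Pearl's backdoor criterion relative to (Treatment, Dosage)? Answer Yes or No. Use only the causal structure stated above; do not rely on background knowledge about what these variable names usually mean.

Backdoor paths from Treatment to Dosage (paths whose first edge points into Treatment):
  P1: Treatment <- Hospital -> Severity -> Dosage
  P2: Treatment <- Hospital -> Dosage
Condition 1 (no descendant of Treatment in the set): holds — descendants of Treatment are {Dosage, Severity}; none are in {Hospital}.
Condition 2 (every backdoor path blocked by {Hospital}):
  P1: blocked at fork node Hospital ∈ conditioning set.
  P2: blocked at fork node Hospital ∈ conditioning set.
{Hospital} satisfies the backdoor criterion.

Yes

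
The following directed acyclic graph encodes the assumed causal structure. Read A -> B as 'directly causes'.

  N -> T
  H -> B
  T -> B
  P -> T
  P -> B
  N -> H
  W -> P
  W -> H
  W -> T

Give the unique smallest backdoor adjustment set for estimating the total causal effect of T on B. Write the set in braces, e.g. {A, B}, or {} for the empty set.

{H, P}

Variables eligible for adjustment (non-descendants of T, excluding T and B): {H, N, P, W}.
Backdoor paths from T to B:
  P1: T <- W -> P -> B
  P2: T <- W -> H -> B
  P3: T <- P <- W -> H -> B
  P4: T <- P -> B
  P5: T <- N -> H <- W -> P -> B
  P6: T <- N -> H -> B
The empty set is not sufficient: P1 (T <- W -> P -> B) has no collider blocking it and no conditioned non-collider, so it is open.
Try {H, P}:
  P1: blocked at chain node P ∈ conditioning set.
  P2: blocked at chain node H ∈ conditioning set.
  P3: blocked at chain node P ∈ conditioning set.
  P4: blocked at fork node P ∈ conditioning set.
  P5: blocked at chain node P ∈ conditioning set.
  P6: blocked at chain node H ∈ conditioning set.
{H, P} contains no descendant of T and blocks every backdoor path.
Every element of {H, P} is needed (dropping H leaves P2 open; dropping P leaves P1 open), so no proper subset is valid.
Among all size-2 subsets of the eligible variables, only {H, P} blocks every backdoor path, so it is the unique smallest valid adjustment set.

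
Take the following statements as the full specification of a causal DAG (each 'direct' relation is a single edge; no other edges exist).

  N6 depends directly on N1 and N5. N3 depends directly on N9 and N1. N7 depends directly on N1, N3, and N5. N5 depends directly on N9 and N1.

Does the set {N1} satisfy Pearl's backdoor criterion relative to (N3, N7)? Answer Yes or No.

Backdoor paths from N3 to N7 (paths whose first edge points into N3):
  P1: N3 <- N1 -> N5 -> N7
  P2: N3 <- N1 -> N7
  P3: N3 <- N1 -> N6 <- N5 -> N7
  P4: N3 <- N9 -> N5 <- N1 -> N7
  P5: N3 <- N9 -> N5 -> N7
  P6: N3 <- N9 -> N5 -> N6 <- N1 -> N7
Condition 1 (no descendant of N3 in the set): holds — descendants of N3 are {N7}; none are in {N1}.
Condition 2 (every backdoor path blocked by {N1}):
  P1: blocked at fork node N1 ∈ conditioning set.
  P2: blocked at fork node N1 ∈ conditioning set.
  P3: blocked at fork node N1 ∈ conditioning set.
  P4: blocked at collider N5 (neither it nor any descendant is in the conditioning set).
  P5: open — no interior node is in the conditioning set.
  P6: blocked at collider N6 (neither it nor any descendant is in the conditioning set).
{N1} does not satisfy the backdoor criterion.

No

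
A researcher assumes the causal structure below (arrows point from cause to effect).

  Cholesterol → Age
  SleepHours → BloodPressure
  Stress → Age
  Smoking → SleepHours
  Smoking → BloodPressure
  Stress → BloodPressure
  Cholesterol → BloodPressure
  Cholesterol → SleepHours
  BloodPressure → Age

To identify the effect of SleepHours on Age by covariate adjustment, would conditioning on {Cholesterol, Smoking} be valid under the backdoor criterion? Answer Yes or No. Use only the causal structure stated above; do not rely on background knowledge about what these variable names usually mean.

Yes

Backdoor paths from SleepHours to Age (paths whose first edge points into SleepHours):
  P1: SleepHours <- Cholesterol -> BloodPressure <- Stress -> Age
  P2: SleepHours <- Cholesterol -> BloodPressure -> Age
  P3: SleepHours <- Cholesterol -> Age
  P4: SleepHours <- Smoking -> BloodPressure <- Cholesterol -> Age
  P5: SleepHours <- Smoking -> BloodPressure <- Stress -> Age
  P6: SleepHours <- Smoking -> BloodPressure -> Age
Condition 1 (no descendant of SleepHours in the set): holds — descendants of SleepHours are {Age, BloodPressure}; none are in {Cholesterol, Smoking}.
Condition 2 (every backdoor path blocked by {Cholesterol, Smoking}):
  P1: blocked at fork node Cholesterol ∈ conditioning set.
  P2: blocked at fork node Cholesterol ∈ conditioning set.
  P3: blocked at fork node Cholesterol ∈ conditioning set.
  P4: blocked at fork node Smoking ∈ conditioning set.
  P5: blocked at fork node Smoking ∈ conditioning set.
  P6: blocked at fork node Smoking ∈ conditioning set.
{Cholesterol, Smoking} satisfies the backdoor criterion.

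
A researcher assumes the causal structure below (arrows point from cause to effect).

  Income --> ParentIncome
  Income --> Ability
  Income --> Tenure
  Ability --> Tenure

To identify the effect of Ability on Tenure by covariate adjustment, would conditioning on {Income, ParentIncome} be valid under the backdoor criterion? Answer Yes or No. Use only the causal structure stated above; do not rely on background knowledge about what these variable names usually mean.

Backdoor paths from Ability to Tenure (paths whose first edge points into Ability):
  P1: Ability <- Income -> Tenure
Condition 1 (no descendant of Ability in the set): holds — descendants of Ability are {Tenure}; none are in {Income, ParentIncome}.
Condition 2 (every backdoor path blocked by {Income, ParentIncome}):
  P1: blocked at fork node Income ∈ conditioning set.
{Income, ParentIncome} satisfies the backdoor criterion.

Yes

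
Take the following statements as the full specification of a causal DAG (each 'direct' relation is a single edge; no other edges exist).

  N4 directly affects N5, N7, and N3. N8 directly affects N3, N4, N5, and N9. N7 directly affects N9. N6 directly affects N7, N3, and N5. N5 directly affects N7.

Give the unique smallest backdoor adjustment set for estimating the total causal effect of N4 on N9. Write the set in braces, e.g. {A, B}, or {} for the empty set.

Variables eligible for adjustment (non-descendants of N4, excluding N4 and N9): {N6, N8}.
Backdoor paths from N4 to N9:
  P1: N4 <- N8 -> N5 <- N6 -> N7 -> N9
  P2: N4 <- N8 -> N5 -> N7 -> N9
  P3: N4 <- N8 -> N3 <- N6 -> N5 -> N7 -> N9
  P4: N4 <- N8 -> N3 <- N6 -> N7 -> N9
  P5: N4 <- N8 -> N9
The empty set is not sufficient: P2 (N4 <- N8 -> N5 -> N7 -> N9) has no collider blocking it and no conditioned non-collider, so it is open.
Try {N8}:
  P1: blocked at fork node N8 ∈ conditioning set.
  P2: blocked at fork node N8 ∈ conditioning set.
  P3: blocked at fork node N8 ∈ conditioning set.
  P4: blocked at fork node N8 ∈ conditioning set.
  P5: blocked at fork node N8 ∈ conditioning set.
{N8} contains no descendant of N4 and blocks every backdoor path.
No other singleton works — e.g. {N6} leaves P2 open — so {N8} is the unique smallest valid adjustment set.

{N8}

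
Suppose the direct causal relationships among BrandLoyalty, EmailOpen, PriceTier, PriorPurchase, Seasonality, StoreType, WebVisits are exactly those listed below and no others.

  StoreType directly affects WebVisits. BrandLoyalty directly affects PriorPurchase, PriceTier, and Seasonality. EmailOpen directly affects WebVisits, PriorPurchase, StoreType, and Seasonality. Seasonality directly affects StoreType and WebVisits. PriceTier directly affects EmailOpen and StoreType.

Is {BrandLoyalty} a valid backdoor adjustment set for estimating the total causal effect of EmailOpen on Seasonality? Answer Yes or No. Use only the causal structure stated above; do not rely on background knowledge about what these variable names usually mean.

Backdoor paths from EmailOpen to Seasonality (paths whose first edge points into EmailOpen):
  P1: EmailOpen <- PriceTier <- BrandLoyalty -> Seasonality
  P2: EmailOpen <- PriceTier -> StoreType <- Seasonality
  P3: EmailOpen <- PriceTier -> StoreType -> WebVisits <- Seasonality
Condition 1 (no descendant of EmailOpen in the set): holds — descendants of EmailOpen are {PriorPurchase, Seasonality, StoreType, WebVisits}; none are in {BrandLoyalty}.
Condition 2 (every backdoor path blocked by {BrandLoyalty}):
  P1: blocked at fork node BrandLoyalty ∈ conditioning set.
  P2: blocked at collider StoreType (neither it nor any descendant is in the conditioning set).
  P3: blocked at collider WebVisits (neither it nor any descendant is in the conditioning set).
{BrandLoyalty} satisfies the backdoor criterion.

Yes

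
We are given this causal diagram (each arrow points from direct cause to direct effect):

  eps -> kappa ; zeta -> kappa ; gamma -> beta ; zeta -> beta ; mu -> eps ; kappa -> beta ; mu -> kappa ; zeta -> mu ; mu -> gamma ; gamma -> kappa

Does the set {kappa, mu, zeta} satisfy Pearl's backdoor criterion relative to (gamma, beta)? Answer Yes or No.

No

Backdoor paths from gamma to beta (paths whose first edge points into gamma):
  P1: gamma <- mu <- zeta -> kappa -> beta
  P2: gamma <- mu <- zeta -> beta
  P3: gamma <- mu -> eps -> kappa <- zeta -> beta
  P4: gamma <- mu -> eps -> kappa -> beta
  P5: gamma <- mu -> kappa <- zeta -> beta
  P6: gamma <- mu -> kappa -> beta
Condition 1 (no descendant of gamma in the set): FAILS — kappa is a descendant of gamma.
Condition 2 (every backdoor path blocked by {kappa, mu, zeta}):
  P1: blocked at chain node mu ∈ conditioning set.
  P2: blocked at chain node mu ∈ conditioning set.
  P3: blocked at fork node mu ∈ conditioning set.
  P4: blocked at fork node mu ∈ conditioning set.
  P5: blocked at fork node mu ∈ conditioning set.
  P6: blocked at fork node mu ∈ conditioning set.
{kappa, mu, zeta} does not satisfy the backdoor criterion.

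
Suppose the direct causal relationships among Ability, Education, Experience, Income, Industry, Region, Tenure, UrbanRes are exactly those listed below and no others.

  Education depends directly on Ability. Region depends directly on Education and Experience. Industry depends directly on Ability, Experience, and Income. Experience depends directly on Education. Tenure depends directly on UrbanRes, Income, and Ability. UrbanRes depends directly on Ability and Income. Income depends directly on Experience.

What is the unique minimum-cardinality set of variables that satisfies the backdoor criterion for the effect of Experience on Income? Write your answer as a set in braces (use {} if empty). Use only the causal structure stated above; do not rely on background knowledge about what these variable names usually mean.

Variables eligible for adjustment (non-descendants of Experience, excluding Experience and Income): {Ability, Education}.
Backdoor paths from Experience to Income:
  P1: Experience <- Education <- Ability -> UrbanRes <- Income
  P2: Experience <- Education <- Ability -> UrbanRes -> Tenure <- Income
  P3: Experience <- Education <- Ability -> Industry <- Income
  P4: Experience <- Education <- Ability -> Tenure <- Income
  P5: Experience <- Education <- Ability -> Tenure <- UrbanRes <- Income
Each backdoor path contains an unconditioned collider, so every path is already blocked with the empty conditioning set:
  P1: blocked at collider UrbanRes (neither it nor any descendant is in the conditioning set).
  P2: blocked at collider Tenure (neither it nor any descendant is in the conditioning set).
  P3: blocked at collider Industry (neither it nor any descendant is in the conditioning set).
  P4: blocked at collider Tenure (neither it nor any descendant is in the conditioning set).
  P5: blocked at collider Tenure (neither it nor any descendant is in the conditioning set).
The empty set is therefore the unique smallest valid set.

{}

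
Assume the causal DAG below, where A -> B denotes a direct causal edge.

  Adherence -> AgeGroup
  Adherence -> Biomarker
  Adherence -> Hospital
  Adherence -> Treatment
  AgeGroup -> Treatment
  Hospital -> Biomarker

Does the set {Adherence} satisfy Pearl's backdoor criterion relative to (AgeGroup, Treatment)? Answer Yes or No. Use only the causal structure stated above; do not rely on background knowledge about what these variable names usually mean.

Backdoor paths from AgeGroup to Treatment (paths whose first edge points into AgeGroup):
  P1: AgeGroup <- Adherence -> Treatment
Condition 1 (no descendant of AgeGroup in the set): holds — descendants of AgeGroup are {Treatment}; none are in {Adherence}.
Condition 2 (every backdoor path blocked by {Adherence}):
  P1: blocked at fork node Adherence ∈ conditioning set.
{Adherence} satisfies the backdoor criterion.

Yes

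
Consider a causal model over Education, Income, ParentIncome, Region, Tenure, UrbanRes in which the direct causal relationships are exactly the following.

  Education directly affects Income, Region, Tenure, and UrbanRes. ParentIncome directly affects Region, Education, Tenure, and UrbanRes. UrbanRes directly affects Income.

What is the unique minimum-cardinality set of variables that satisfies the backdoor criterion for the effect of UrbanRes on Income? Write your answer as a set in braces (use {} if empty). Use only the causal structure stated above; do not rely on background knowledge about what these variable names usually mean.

Variables eligible for adjustment (non-descendants of UrbanRes, excluding UrbanRes and Income): {Education, ParentIncome, Region, Tenure}.
Backdoor paths from UrbanRes to Income:
  P1: UrbanRes <- ParentIncome -> Education -> Income
  P2: UrbanRes <- ParentIncome -> Tenure <- Education -> Income
  P3: UrbanRes <- ParentIncome -> Region <- Education -> Income
  P4: UrbanRes <- Education -> Income
The empty set is not sufficient: P1 (UrbanRes <- ParentIncome -> Education -> Income) has no collider blocking it and no conditioned non-collider, so it is open.
Try {Education}:
  P1: blocked at chain node Education ∈ conditioning set.
  P2: blocked at collider Tenure (neither it nor any descendant is in the conditioning set).
  P3: blocked at collider Region (neither it nor any descendant is in the conditioning set).
  P4: blocked at fork node Education ∈ conditioning set.
{Education} contains no descendant of UrbanRes and blocks every backdoor path.
No other singleton works — e.g. {ParentIncome} leaves P4 open — so {Education} is the unique smallest valid adjustment set.

{Education}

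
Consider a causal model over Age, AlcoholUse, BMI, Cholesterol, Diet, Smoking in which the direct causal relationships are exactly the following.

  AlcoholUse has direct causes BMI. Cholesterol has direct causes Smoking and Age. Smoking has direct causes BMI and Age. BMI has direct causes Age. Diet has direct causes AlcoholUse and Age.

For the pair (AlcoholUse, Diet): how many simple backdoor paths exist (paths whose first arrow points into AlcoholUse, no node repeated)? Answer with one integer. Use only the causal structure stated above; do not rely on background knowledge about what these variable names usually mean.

A backdoor path from AlcoholUse to Diet is any simple undirected path whose first edge points into AlcoholUse (i.e. leaves AlcoholUse via a parent).
Parents of AlcoholUse: {BMI}.
Enumerating:
  P1: AlcoholUse <- BMI <- Age -> Diet
  P2: AlcoholUse <- BMI -> Smoking <- Age -> Diet
  P3: AlcoholUse <- BMI -> Smoking -> Cholesterol <- Age -> Diet
That exhausts the simple backdoor paths. Count: 3.

3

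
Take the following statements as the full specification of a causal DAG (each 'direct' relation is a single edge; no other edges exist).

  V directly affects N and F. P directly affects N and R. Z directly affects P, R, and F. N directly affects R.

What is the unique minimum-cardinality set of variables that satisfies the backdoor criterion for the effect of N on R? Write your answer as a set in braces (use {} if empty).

{P}

Variables eligible for adjustment (non-descendants of N, excluding N and R): {F, P, V, Z}.
Backdoor paths from N to R:
  P1: N <- V -> F <- Z -> P -> R
  P2: N <- V -> F <- Z -> R
  P3: N <- P <- Z -> R
  P4: N <- P -> R
The empty set is not sufficient: P3 (N <- P <- Z -> R) has no collider blocking it and no conditioned non-collider, so it is open.
Try {P}:
  P1: blocked at collider F (neither it nor any descendant is in the conditioning set).
  P2: blocked at collider F (neither it nor any descendant is in the conditioning set).
  P3: blocked at chain node P ∈ conditioning set.
  P4: blocked at fork node P ∈ conditioning set.
{P} contains no descendant of N and blocks every backdoor path.
No other singleton works — e.g. {V} leaves P3 open — so {P} is the unique smallest valid adjustment set.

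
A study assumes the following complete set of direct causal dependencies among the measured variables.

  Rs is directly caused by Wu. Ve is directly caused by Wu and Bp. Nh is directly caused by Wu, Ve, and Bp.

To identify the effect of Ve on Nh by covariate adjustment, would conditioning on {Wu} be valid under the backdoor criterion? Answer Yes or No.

Backdoor paths from Ve to Nh (paths whose first edge points into Ve):
  P1: Ve <- Wu -> Nh
  P2: Ve <- Bp -> Nh
Condition 1 (no descendant of Ve in the set): holds — descendants of Ve are {Nh}; none are in {Wu}.
Condition 2 (every backdoor path blocked by {Wu}):
  P1: blocked at fork node Wu ∈ conditioning set.
  P2: open — no interior node is in the conditioning set.
{Wu} does not satisfy the backdoor criterion.

No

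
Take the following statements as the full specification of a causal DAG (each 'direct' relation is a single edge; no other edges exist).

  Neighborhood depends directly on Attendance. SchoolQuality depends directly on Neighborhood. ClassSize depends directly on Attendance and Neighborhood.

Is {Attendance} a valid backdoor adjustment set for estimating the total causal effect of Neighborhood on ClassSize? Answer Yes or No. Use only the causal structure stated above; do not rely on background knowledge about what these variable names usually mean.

Yes

Backdoor paths from Neighborhood to ClassSize (paths whose first edge points into Neighborhood):
  P1: Neighborhood <- Attendance -> ClassSize
Condition 1 (no descendant of Neighborhood in the set): holds — descendants of Neighborhood are {ClassSize, SchoolQuality}; none are in {Attendance}.
Condition 2 (every backdoor path blocked by {Attendance}):
  P1: blocked at fork node Attendance ∈ conditioning set.
{Attendance} satisfies the backdoor criterion.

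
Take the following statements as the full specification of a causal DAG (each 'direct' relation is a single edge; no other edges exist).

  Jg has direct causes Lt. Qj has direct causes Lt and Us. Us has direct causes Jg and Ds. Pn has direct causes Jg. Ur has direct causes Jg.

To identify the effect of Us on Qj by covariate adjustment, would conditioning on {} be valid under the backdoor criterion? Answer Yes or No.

Backdoor paths from Us to Qj (paths whose first edge points into Us):
  P1: Us <- Jg <- Lt -> Qj
Condition 1 (no descendant of Us in the set): holds — descendants of Us are {Qj}; none are in {}.
Condition 2 (every backdoor path blocked by {}):
  P1: open — no interior node is in the conditioning set.
{} does not satisfy the backdoor criterion.

No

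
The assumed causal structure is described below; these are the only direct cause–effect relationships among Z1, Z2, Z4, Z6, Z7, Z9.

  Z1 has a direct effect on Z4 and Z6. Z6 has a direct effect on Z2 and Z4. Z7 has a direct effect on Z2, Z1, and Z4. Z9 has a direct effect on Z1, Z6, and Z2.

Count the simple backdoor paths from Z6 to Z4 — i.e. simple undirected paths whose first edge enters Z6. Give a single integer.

A backdoor path from Z6 to Z4 is any simple undirected path whose first edge points into Z6 (i.e. leaves Z6 via a parent).
Parents of Z6: {Z1, Z9}.
Enumerating:
  P1: Z6 <- Z9 -> Z1 <- Z7 -> Z4
  P2: Z6 <- Z9 -> Z1 -> Z4
  P3: Z6 <- Z9 -> Z2 <- Z7 -> Z1 -> Z4
  P4: Z6 <- Z9 -> Z2 <- Z7 -> Z4
  P5: Z6 <- Z1 <- Z9 -> Z2 <- Z7 -> Z4
  P6: Z6 <- Z1 <- Z7 -> Z4
  P7: Z6 <- Z1 -> Z4
That exhausts the simple backdoor paths. Count: 7.

7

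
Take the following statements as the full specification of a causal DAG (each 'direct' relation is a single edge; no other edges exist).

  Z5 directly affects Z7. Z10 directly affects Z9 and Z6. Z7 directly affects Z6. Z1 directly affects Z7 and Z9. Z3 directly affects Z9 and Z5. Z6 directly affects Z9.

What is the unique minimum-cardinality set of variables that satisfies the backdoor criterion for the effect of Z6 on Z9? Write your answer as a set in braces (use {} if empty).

{Z10, Z7}

Variables eligible for adjustment (non-descendants of Z6, excluding Z6 and Z9): {Z1, Z10, Z3, Z5, Z7}.
Backdoor paths from Z6 to Z9:
  P1: Z6 <- Z10 -> Z9
  P2: Z6 <- Z7 <- Z5 <- Z3 -> Z9
  P3: Z6 <- Z7 <- Z1 -> Z9
The empty set is not sufficient: P1 (Z6 <- Z10 -> Z9) has no collider blocking it and no conditioned non-collider, so it is open.
Try {Z10, Z7}:
  P1: blocked at fork node Z10 ∈ conditioning set.
  P2: blocked at chain node Z7 ∈ conditioning set.
  P3: blocked at chain node Z7 ∈ conditioning set.
{Z10, Z7} contains no descendant of Z6 and blocks every backdoor path.
Every element of {Z10, Z7} is needed (dropping Z10 leaves P1 open; dropping Z7 leaves P2 open), so no proper subset is valid.
Among all size-2 subsets of the eligible variables, only {Z10, Z7} blocks every backdoor path, so it is the unique smallest valid adjustment set.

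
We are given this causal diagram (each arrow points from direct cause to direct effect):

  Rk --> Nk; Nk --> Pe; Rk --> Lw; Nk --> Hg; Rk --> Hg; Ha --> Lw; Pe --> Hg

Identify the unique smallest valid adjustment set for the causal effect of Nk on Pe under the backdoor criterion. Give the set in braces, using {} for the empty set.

{}

Variables eligible for adjustment (non-descendants of Nk, excluding Nk and Pe): {Ha, Lw, Rk}.
Backdoor paths from Nk to Pe:
  P1: Nk <- Rk -> Hg <- Pe
Each backdoor path contains an unconditioned collider, so every path is already blocked with the empty conditioning set:
  P1: blocked at collider Hg (neither it nor any descendant is in the conditioning set).
The empty set is therefore the unique smallest valid set.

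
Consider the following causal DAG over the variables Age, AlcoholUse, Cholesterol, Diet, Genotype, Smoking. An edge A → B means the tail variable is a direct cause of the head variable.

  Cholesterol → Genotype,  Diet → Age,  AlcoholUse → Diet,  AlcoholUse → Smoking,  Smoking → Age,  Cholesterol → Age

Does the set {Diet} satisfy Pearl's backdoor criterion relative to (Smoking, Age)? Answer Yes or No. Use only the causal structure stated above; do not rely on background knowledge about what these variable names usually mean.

Yes

Backdoor paths from Smoking to Age (paths whose first edge points into Smoking):
  P1: Smoking <- AlcoholUse -> Diet -> Age
Condition 1 (no descendant of Smoking in the set): holds — descendants of Smoking are {Age}; none are in {Diet}.
Condition 2 (every backdoor path blocked by {Diet}):
  P1: blocked at chain node Diet ∈ conditioning set.
{Diet} satisfies the backdoor criterion.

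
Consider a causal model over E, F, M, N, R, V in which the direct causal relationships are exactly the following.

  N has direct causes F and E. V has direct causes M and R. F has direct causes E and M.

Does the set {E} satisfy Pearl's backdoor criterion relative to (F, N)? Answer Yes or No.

Backdoor paths from F to N (paths whose first edge points into F):
  P1: F <- E -> N
Condition 1 (no descendant of F in the set): holds — descendants of F are {N}; none are in {E}.
Condition 2 (every backdoor path blocked by {E}):
  P1: blocked at fork node E ∈ conditioning set.
{E} satisfies the backdoor criterion.

Yes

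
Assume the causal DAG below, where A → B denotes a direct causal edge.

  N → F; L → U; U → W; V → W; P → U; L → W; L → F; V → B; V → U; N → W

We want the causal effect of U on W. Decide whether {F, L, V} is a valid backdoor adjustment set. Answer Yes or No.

Backdoor paths from U to W (paths whose first edge points into U):
  P1: U <- L -> W
  P2: U <- L -> F <- N -> W
  P3: U <- V -> W
Condition 1 (no descendant of U in the set): holds — descendants of U are {W}; none are in {F, L, V}.
Condition 2 (every backdoor path blocked by {F, L, V}):
  P1: blocked at fork node L ∈ conditioning set.
  P2: blocked at fork node L ∈ conditioning set.
  P3: blocked at fork node V ∈ conditioning set.
{F, L, V} satisfies the backdoor criterion.

Yes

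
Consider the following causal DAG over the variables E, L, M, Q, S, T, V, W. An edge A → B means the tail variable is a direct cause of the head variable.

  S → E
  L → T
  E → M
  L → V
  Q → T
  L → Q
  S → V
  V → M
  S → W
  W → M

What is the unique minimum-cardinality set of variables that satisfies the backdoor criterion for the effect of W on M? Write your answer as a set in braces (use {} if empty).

Variables eligible for adjustment (non-descendants of W, excluding W and M): {E, L, Q, S, T, V}.
Backdoor paths from W to M:
  P1: W <- S -> V -> M
  P2: W <- S -> E -> M
The empty set is not sufficient: P1 (W <- S -> V -> M) has no collider blocking it and no conditioned non-collider, so it is open.
Try {S}:
  P1: blocked at fork node S ∈ conditioning set.
  P2: blocked at fork node S ∈ conditioning set.
{S} contains no descendant of W and blocks every backdoor path.
No other singleton works — e.g. {L} leaves P1 open — so {S} is the unique smallest valid adjustment set.

{S}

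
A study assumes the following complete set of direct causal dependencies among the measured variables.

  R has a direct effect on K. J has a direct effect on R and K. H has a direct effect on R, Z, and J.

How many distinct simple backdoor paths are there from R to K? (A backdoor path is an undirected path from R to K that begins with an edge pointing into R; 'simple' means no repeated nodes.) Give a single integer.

2

A backdoor path from R to K is any simple undirected path whose first edge points into R (i.e. leaves R via a parent).
Parents of R: {H, J}.
Enumerating:
  P1: R <- H -> J -> K
  P2: R <- J -> K
That exhausts the simple backdoor paths. Count: 2.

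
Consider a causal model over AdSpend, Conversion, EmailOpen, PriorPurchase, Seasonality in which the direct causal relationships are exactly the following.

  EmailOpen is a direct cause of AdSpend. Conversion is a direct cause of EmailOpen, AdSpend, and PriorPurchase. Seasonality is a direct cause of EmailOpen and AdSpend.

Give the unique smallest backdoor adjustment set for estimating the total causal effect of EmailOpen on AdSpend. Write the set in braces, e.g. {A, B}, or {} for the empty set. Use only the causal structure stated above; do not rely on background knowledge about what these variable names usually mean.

{Conversion, Seasonality}

Variables eligible for adjustment (non-descendants of EmailOpen, excluding EmailOpen and AdSpend): {Conversion, PriorPurchase, Seasonality}.
Backdoor paths from EmailOpen to AdSpend:
  P1: EmailOpen <- Seasonality -> AdSpend
  P2: EmailOpen <- Conversion -> AdSpend
The empty set is not sufficient: P1 (EmailOpen <- Seasonality -> AdSpend) has no collider blocking it and no conditioned non-collider, so it is open.
Try {Conversion, Seasonality}:
  P1: blocked at fork node Seasonality ∈ conditioning set.
  P2: blocked at fork node Conversion ∈ conditioning set.
{Conversion, Seasonality} contains no descendant of EmailOpen and blocks every backdoor path.
Every element of {Conversion, Seasonality} is needed (dropping Conversion leaves P2 open; dropping Seasonality leaves P1 open), so no proper subset is valid.
Among all size-2 subsets of the eligible variables, only {Conversion, Seasonality} blocks every backdoor path, so it is the unique smallest valid adjustment set.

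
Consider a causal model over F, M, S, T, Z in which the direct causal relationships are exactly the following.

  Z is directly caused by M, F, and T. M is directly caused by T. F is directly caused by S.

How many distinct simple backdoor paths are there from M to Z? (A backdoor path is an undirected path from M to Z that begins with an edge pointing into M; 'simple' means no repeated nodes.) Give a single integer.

1

A backdoor path from M to Z is any simple undirected path whose first edge points into M (i.e. leaves M via a parent).
Parents of M: {T}.
Enumerating:
  P1: M <- T -> Z
That exhausts the simple backdoor paths. Count: 1.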